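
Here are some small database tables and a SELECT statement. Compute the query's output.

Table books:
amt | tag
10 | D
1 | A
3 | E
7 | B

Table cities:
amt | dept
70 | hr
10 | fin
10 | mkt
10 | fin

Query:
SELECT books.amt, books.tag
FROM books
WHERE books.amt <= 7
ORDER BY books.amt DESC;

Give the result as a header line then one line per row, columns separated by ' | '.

After WHERE (3 rows):
books.amt | books.tag
1 | A
3 | E
7 | B
After SELECT (3 rows):
books.amt | books.tag
1 | A
3 | E
7 | B
After ORDER BY (3 rows):
books.amt | books.tag
7 | B
3 | E
1 | A

== RESULT ==
books.amt | books.tag
7 | B
3 | E
1 | A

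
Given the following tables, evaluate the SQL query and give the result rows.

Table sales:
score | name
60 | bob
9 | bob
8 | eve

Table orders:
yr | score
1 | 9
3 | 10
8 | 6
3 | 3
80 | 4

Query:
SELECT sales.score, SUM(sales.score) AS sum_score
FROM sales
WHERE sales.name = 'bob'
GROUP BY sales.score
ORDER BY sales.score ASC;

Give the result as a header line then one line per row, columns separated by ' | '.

== RESULT ==
sales.score | sum_score
9 | 9
60 | 60

Derivation:
After WHERE (2 rows):
sales.score | sales.name
60 | bob
9 | bob
After GROUP BY (2 rows):
sales.score | sum_score
60 | 60
9 | 9
After ORDER BY (2 rows):
sales.score | sum_score
9 | 9
60 | 60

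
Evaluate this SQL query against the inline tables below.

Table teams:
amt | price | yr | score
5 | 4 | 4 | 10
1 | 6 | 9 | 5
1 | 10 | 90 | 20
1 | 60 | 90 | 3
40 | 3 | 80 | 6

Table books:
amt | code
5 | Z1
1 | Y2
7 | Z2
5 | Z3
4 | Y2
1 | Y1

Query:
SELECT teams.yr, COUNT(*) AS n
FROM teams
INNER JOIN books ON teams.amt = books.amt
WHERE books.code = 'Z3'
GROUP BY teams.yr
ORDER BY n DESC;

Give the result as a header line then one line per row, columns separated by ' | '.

After JOIN books (8 rows):
teams.amt | teams.price | teams.yr | teams.score | books.amt | books.code
5 | 4 | 4 | 10 | 5 | Z1
5 | 4 | 4 | 10 | 5 | Z3
1 | 6 | 9 | 5 | 1 | Y2
1 | 6 | 9 | 5 | 1 | Y1
1 | 10 | 90 | 20 | 1 | Y2
1 | 10 | 90 | 20 | 1 | Y1
1 | 60 | 90 | 3 | 1 | Y2
1 | 60 | 90 | 3 | 1 | Y1
After WHERE (1 rows):
teams.amt | teams.price | teams.yr | teams.score | books.amt | books.code
5 | 4 | 4 | 10 | 5 | Z3
After GROUP BY (1 rows):
teams.yr | n
4 | 1
After ORDER BY (1 rows):
teams.yr | n
4 | 1

== RESULT ==
teams.yr | n
4 | 1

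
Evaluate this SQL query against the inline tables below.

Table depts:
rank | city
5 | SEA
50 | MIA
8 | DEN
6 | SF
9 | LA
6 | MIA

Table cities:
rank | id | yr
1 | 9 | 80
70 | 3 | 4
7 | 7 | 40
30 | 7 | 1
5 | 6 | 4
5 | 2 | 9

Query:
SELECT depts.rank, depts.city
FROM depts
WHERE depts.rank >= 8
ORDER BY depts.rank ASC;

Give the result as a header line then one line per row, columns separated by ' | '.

== RESULT ==
depts.rank | depts.city
8 | DEN
9 | LA
50 | MIA

Derivation:
After WHERE (3 rows):
depts.rank | depts.city
50 | MIA
8 | DEN
9 | LA
After SELECT (3 rows):
depts.rank | depts.city
50 | MIA
8 | DEN
9 | LA
After ORDER BY (3 rows):
depts.rank | depts.city
8 | DEN
9 | LA
50 | MIA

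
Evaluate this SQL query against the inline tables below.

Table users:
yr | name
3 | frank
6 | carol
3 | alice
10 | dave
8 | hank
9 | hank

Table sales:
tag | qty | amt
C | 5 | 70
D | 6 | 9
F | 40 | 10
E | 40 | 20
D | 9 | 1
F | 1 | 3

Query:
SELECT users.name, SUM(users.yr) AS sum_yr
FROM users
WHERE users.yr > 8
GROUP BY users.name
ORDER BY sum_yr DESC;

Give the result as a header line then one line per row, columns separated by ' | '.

== RESULT ==
users.name | sum_yr
dave | 10
hank | 9

Derivation:
After WHERE (2 rows):
users.yr | users.name
10 | dave
9 | hank
After GROUP BY (2 rows):
users.name | sum_yr
dave | 10
hank | 9
After ORDER BY (2 rows):
users.name | sum_yr
dave | 10
hank | 9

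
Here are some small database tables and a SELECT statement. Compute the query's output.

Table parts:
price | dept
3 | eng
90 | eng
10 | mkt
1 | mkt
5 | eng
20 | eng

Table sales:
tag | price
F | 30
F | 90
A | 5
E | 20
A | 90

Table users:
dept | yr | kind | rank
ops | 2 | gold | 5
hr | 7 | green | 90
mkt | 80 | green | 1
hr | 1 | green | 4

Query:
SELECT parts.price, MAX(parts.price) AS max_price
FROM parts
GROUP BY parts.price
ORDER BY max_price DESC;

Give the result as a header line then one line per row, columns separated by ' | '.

After GROUP BY (6 rows):
parts.price | max_price
3 | 3
90 | 90
10 | 10
1 | 1
5 | 5
20 | 20
After ORDER BY (6 rows):
parts.price | max_price
90 | 90
20 | 20
10 | 10
5 | 5
3 | 3
1 | 1

== RESULT ==
parts.price | max_price
90 | 90
20 | 20
10 | 10
5 | 5
3 | 3
1 | 1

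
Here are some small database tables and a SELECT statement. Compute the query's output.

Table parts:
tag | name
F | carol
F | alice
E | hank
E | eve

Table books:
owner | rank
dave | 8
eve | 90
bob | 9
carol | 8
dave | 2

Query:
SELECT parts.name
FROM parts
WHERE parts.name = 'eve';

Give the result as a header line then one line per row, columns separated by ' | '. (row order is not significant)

After WHERE (1 rows):
parts.tag | parts.name
E | eve
After SELECT (1 rows):
parts.name
eve

== RESULT ==
parts.name
eve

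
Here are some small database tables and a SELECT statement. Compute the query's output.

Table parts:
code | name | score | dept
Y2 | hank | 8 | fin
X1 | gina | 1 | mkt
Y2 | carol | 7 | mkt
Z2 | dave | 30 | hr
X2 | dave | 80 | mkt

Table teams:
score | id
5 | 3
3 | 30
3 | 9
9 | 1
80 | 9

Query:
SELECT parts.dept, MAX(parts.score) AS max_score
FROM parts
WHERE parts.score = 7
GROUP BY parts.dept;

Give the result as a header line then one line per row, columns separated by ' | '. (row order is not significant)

After WHERE (1 rows):
parts.code | parts.name | parts.score | parts.dept
Y2 | carol | 7 | mkt
After GROUP BY (1 rows):
parts.dept | max_score
mkt | 7

== RESULT ==
parts.dept | max_score
mkt | 7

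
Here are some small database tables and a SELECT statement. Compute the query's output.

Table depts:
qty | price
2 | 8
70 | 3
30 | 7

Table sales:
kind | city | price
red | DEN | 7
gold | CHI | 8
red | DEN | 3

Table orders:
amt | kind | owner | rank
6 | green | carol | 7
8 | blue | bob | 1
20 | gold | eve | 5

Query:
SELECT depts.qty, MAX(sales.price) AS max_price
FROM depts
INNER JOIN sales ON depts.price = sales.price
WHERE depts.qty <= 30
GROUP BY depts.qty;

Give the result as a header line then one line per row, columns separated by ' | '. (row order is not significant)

== RESULT ==
depts.qty | max_price
2 | 8
30 | 7

Derivation:
After JOIN sales (3 rows):
depts.qty | depts.price | sales.kind | sales.city | sales.price
2 | 8 | gold | CHI | 8
70 | 3 | red | DEN | 3
30 | 7 | red | DEN | 7
After WHERE (2 rows):
depts.qty | depts.price | sales.kind | sales.city | sales.price
2 | 8 | gold | CHI | 8
30 | 7 | red | DEN | 7
After GROUP BY (2 rows):
depts.qty | max_price
2 | 8
30 | 7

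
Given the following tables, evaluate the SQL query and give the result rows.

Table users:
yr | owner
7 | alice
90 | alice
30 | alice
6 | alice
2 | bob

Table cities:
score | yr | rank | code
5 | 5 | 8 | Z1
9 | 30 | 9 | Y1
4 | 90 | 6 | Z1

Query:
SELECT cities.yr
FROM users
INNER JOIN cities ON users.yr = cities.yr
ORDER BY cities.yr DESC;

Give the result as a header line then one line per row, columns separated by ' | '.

== RESULT ==
cities.yr
90
30

Derivation:
After JOIN cities (2 rows):
users.yr | users.owner | cities.score | cities.yr | cities.rank | cities.code
90 | alice | 4 | 90 | 6 | Z1
30 | alice | 9 | 30 | 9 | Y1
After SELECT (2 rows):
cities.yr
90
30
After ORDER BY (2 rows):
cities.yr
90
30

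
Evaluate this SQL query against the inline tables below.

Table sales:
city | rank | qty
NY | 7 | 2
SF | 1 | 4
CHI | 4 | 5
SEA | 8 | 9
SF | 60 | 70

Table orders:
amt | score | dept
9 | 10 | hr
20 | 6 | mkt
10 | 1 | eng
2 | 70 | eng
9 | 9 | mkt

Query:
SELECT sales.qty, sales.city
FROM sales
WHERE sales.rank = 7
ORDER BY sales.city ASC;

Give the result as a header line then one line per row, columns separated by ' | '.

== RESULT ==
sales.qty | sales.city
2 | NY

Derivation:
After WHERE (1 rows):
sales.city | sales.rank | sales.qty
NY | 7 | 2
After SELECT (1 rows):
sales.qty | sales.city
2 | NY
After ORDER BY (1 rows):
sales.qty | sales.city
2 | NY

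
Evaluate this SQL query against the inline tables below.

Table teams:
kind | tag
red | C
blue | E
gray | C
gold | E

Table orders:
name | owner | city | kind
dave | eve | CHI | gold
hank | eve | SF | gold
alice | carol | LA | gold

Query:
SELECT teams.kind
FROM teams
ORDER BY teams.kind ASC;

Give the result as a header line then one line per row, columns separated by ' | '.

== RESULT ==
teams.kind
blue
gold
gray
red

Derivation:
After SELECT (4 rows):
teams.kind
red
blue
gray
gold
After ORDER BY (4 rows):
teams.kind
blue
gold
gray
red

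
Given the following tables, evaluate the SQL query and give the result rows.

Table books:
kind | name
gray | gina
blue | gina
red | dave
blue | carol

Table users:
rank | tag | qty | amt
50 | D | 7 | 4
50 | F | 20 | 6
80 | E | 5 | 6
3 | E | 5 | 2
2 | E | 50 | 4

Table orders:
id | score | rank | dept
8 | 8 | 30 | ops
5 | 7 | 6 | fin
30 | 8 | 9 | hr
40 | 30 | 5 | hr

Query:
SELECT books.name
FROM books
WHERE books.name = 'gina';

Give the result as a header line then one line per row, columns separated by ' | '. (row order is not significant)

== RESULT ==
books.name
gina
gina

Derivation:
After WHERE (2 rows):
books.kind | books.name
gray | gina
blue | gina
After SELECT (2 rows):
books.name
gina
gina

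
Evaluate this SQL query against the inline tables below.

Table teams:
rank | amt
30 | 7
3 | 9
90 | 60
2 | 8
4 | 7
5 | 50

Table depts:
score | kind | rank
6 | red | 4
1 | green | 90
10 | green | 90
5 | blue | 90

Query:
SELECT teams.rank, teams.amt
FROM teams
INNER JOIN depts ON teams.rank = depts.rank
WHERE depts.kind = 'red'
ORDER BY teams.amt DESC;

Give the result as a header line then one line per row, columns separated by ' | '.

After JOIN depts (4 rows):
teams.rank | teams.amt | depts.score | depts.kind | depts.rank
90 | 60 | 1 | green | 90
90 | 60 | 10 | green | 90
90 | 60 | 5 | blue | 90
4 | 7 | 6 | red | 4
After WHERE (1 rows):
teams.rank | teams.amt | depts.score | depts.kind | depts.rank
4 | 7 | 6 | red | 4
After SELECT (1 rows):
teams.rank | teams.amt
4 | 7
After ORDER BY (1 rows):
teams.rank | teams.amt
4 | 7

== RESULT ==
teams.rank | teams.amt
4 | 7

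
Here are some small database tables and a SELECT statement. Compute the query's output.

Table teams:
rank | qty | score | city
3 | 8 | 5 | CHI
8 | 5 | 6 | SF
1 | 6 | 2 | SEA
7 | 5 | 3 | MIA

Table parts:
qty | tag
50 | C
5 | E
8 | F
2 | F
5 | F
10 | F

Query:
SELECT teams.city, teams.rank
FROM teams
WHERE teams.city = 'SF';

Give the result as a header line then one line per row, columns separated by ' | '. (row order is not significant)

After WHERE (1 rows):
teams.rank | teams.qty | teams.score | teams.city
8 | 5 | 6 | SF
After SELECT (1 rows):
teams.city | teams.rank
SF | 8

== RESULT ==
teams.city | teams.rank
SF | 8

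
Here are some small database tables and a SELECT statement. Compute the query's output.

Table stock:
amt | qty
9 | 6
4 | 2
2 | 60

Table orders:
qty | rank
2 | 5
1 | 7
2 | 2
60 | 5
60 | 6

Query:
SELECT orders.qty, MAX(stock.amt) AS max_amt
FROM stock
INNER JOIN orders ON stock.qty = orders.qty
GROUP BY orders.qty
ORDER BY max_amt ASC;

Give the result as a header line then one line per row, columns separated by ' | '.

== RESULT ==
orders.qty | max_amt
60 | 2
2 | 4

Derivation:
After JOIN orders (4 rows):
stock.amt | stock.qty | orders.qty | orders.rank
4 | 2 | 2 | 5
4 | 2 | 2 | 2
2 | 60 | 60 | 5
2 | 60 | 60 | 6
After GROUP BY (2 rows):
orders.qty | max_amt
2 | 4
60 | 2
After ORDER BY (2 rows):
orders.qty | max_amt
60 | 2
2 | 4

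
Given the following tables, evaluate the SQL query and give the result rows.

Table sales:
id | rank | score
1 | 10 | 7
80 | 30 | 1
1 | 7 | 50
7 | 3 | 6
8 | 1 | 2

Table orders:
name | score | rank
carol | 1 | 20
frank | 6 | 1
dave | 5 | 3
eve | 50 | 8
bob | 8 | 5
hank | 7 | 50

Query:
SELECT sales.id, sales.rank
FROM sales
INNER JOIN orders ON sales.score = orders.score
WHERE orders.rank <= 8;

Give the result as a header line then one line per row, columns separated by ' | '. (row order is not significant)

== RESULT ==
sales.id | sales.rank
1 | 7
7 | 3

Derivation:
After JOIN orders (4 rows):
sales.id | sales.rank | sales.score | orders.name | orders.score | orders.rank
1 | 10 | 7 | hank | 7 | 50
80 | 30 | 1 | carol | 1 | 20
1 | 7 | 50 | eve | 50 | 8
7 | 3 | 6 | frank | 6 | 1
After WHERE (2 rows):
sales.id | sales.rank | sales.score | orders.name | orders.score | orders.rank
1 | 7 | 50 | eve | 50 | 8
7 | 3 | 6 | frank | 6 | 1
After SELECT (2 rows):
sales.id | sales.rank
1 | 7
7 | 3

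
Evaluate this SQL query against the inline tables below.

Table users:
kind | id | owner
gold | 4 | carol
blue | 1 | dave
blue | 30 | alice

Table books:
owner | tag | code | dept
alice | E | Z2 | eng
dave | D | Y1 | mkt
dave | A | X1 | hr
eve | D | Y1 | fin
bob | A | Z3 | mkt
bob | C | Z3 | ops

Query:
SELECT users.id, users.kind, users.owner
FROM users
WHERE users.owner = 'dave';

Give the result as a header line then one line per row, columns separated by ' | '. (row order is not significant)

== RESULT ==
users.id | users.kind | users.owner
1 | blue | dave

Derivation:
After WHERE (1 rows):
users.kind | users.id | users.owner
blue | 1 | dave
After SELECT (1 rows):
users.id | users.kind | users.owner
1 | blue | dave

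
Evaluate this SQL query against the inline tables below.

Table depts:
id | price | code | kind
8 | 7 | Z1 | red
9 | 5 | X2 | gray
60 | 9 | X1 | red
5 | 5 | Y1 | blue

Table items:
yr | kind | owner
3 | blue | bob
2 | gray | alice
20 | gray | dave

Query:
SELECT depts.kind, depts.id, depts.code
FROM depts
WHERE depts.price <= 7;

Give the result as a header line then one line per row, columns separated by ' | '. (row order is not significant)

After WHERE (3 rows):
depts.id | depts.price | depts.code | depts.kind
8 | 7 | Z1 | red
9 | 5 | X2 | gray
5 | 5 | Y1 | blue
After SELECT (3 rows):
depts.kind | depts.id | depts.code
red | 8 | Z1
gray | 9 | X2
blue | 5 | Y1

== RESULT ==
depts.kind | depts.id | depts.code
red | 8 | Z1
gray | 9 | X2
blue | 5 | Y1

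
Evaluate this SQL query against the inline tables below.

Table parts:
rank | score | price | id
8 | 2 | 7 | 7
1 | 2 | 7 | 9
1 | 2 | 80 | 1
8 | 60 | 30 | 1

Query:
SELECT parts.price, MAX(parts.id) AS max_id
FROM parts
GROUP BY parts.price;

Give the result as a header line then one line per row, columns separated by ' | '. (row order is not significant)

== RESULT ==
parts.price | max_id
7 | 9
80 | 1
30 | 1

Derivation:
After GROUP BY (3 rows):
parts.price | max_id
7 | 9
80 | 1
30 | 1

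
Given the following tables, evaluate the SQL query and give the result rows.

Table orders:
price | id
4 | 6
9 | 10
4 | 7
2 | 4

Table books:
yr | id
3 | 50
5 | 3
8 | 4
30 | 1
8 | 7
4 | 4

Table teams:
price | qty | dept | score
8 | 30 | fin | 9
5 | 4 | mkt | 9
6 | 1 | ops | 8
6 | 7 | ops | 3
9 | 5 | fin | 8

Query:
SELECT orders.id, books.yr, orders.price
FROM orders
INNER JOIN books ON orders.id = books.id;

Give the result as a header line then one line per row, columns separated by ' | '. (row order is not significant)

After JOIN books (3 rows):
orders.price | orders.id | books.yr | books.id
4 | 7 | 8 | 7
2 | 4 | 8 | 4
2 | 4 | 4 | 4
After SELECT (3 rows):
orders.id | books.yr | orders.price
7 | 8 | 4
4 | 8 | 2
4 | 4 | 2

== RESULT ==
orders.id | books.yr | orders.price
7 | 8 | 4
4 | 8 | 2
4 | 4 | 2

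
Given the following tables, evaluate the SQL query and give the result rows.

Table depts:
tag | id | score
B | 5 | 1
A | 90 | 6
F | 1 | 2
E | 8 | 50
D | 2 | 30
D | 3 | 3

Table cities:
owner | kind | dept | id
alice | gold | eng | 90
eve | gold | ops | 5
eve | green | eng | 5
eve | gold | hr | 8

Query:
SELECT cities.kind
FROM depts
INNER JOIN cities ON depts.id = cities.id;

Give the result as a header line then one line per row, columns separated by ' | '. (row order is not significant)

== RESULT ==
cities.kind
gold
green
gold
gold

Derivation:
After JOIN cities (4 rows):
depts.tag | depts.id | depts.score | cities.owner | cities.kind | cities.dept | cities.id
B | 5 | 1 | eve | gold | ops | 5
B | 5 | 1 | eve | green | eng | 5
A | 90 | 6 | alice | gold | eng | 90
E | 8 | 50 | eve | gold | hr | 8
After SELECT (4 rows):
cities.kind
gold
green
gold
gold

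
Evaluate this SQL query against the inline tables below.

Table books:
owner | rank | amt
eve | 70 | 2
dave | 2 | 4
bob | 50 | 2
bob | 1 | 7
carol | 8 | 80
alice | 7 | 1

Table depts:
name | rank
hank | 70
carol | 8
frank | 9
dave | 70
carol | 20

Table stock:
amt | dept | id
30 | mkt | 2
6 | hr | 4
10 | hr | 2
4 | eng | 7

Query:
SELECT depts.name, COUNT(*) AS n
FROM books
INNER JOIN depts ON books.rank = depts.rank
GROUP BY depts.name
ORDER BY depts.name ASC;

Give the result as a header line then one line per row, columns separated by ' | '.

After JOIN depts (3 rows):
books.owner | books.rank | books.amt | depts.name | depts.rank
eve | 70 | 2 | hank | 70
eve | 70 | 2 | dave | 70
carol | 8 | 80 | carol | 8
After GROUP BY (3 rows):
depts.name | n
hank | 1
dave | 1
carol | 1
After ORDER BY (3 rows):
depts.name | n
carol | 1
dave | 1
hank | 1

== RESULT ==
depts.name | n
carol | 1
dave | 1
hank | 1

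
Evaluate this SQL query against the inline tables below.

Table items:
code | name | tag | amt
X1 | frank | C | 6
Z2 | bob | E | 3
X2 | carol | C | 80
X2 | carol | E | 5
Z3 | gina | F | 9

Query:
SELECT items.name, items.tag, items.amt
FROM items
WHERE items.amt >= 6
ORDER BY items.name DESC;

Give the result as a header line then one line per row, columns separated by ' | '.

== RESULT ==
items.name | items.tag | items.amt
gina | F | 9
frank | C | 6
carol | C | 80

Derivation:
After WHERE (3 rows):
items.code | items.name | items.tag | items.amt
X1 | frank | C | 6
X2 | carol | C | 80
Z3 | gina | F | 9
After SELECT (3 rows):
items.name | items.tag | items.amt
frank | C | 6
carol | C | 80
gina | F | 9
After ORDER BY (3 rows):
items.name | items.tag | items.amt
gina | F | 9
frank | C | 6
carol | C | 80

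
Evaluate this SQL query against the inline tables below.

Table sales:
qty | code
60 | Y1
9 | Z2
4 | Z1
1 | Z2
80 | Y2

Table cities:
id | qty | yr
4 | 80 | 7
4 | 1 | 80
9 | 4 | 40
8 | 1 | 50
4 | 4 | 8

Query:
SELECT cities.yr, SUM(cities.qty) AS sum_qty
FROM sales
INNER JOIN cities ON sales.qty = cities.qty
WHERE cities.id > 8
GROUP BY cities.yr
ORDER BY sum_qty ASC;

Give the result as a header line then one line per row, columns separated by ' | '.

After JOIN cities (5 rows):
sales.qty | sales.code | cities.id | cities.qty | cities.yr
4 | Z1 | 9 | 4 | 40
4 | Z1 | 4 | 4 | 8
1 | Z2 | 4 | 1 | 80
1 | Z2 | 8 | 1 | 50
80 | Y2 | 4 | 80 | 7
After WHERE (1 rows):
sales.qty | sales.code | cities.id | cities.qty | cities.yr
4 | Z1 | 9 | 4 | 40
After GROUP BY (1 rows):
cities.yr | sum_qty
40 | 4
After ORDER BY (1 rows):
cities.yr | sum_qty
40 | 4

== RESULT ==
cities.yr | sum_qty
40 | 4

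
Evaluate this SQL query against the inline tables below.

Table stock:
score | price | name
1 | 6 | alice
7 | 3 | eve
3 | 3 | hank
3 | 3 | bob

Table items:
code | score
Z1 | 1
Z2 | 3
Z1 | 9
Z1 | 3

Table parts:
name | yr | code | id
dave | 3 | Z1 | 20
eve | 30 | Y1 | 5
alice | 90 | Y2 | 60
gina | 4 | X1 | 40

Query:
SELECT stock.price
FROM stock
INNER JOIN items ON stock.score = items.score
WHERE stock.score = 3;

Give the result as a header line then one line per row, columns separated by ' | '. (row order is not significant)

After JOIN items (5 rows):
stock.score | stock.price | stock.name | items.code | items.score
1 | 6 | alice | Z1 | 1
3 | 3 | hank | Z2 | 3
3 | 3 | hank | Z1 | 3
3 | 3 | bob | Z2 | 3
3 | 3 | bob | Z1 | 3
After WHERE (4 rows):
stock.score | stock.price | stock.name | items.code | items.score
3 | 3 | hank | Z2 | 3
3 | 3 | hank | Z1 | 3
3 | 3 | bob | Z2 | 3
3 | 3 | bob | Z1 | 3
After SELECT (4 rows):
stock.price
3
3
3
3

== RESULT ==
stock.price
3
3
3
3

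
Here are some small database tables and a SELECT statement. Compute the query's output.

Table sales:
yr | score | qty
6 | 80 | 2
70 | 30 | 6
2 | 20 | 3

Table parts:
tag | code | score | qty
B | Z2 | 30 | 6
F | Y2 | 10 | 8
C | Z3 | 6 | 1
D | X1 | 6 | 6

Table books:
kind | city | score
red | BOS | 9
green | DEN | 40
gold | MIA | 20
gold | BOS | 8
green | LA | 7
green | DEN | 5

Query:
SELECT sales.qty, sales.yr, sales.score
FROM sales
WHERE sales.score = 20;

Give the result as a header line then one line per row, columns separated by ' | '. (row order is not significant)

== RESULT ==
sales.qty | sales.yr | sales.score
3 | 2 | 20

Derivation:
After WHERE (1 rows):
sales.yr | sales.score | sales.qty
2 | 20 | 3
After SELECT (1 rows):
sales.qty | sales.yr | sales.score
3 | 2 | 20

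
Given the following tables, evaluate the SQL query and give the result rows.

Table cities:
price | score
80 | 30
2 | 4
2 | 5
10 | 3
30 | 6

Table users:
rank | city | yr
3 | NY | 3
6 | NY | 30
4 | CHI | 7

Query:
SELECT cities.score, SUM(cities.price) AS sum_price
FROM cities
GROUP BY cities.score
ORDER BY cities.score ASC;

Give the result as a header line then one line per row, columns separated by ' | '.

After GROUP BY (5 rows):
cities.score | sum_price
30 | 80
4 | 2
5 | 2
3 | 10
6 | 30
After ORDER BY (5 rows):
cities.score | sum_price
3 | 10
4 | 2
5 | 2
6 | 30
30 | 80

== RESULT ==
cities.score | sum_price
3 | 10
4 | 2
5 | 2
6 | 30
30 | 80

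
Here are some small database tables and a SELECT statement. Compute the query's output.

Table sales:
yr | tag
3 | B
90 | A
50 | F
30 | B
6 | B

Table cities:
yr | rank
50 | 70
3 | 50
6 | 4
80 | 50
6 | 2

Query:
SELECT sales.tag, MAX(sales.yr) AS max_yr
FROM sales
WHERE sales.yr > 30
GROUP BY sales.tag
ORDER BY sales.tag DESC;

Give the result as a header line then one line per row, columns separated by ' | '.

== RESULT ==
sales.tag | max_yr
F | 50
A | 90

Derivation:
After WHERE (2 rows):
sales.yr | sales.tag
90 | A
50 | F
After GROUP BY (2 rows):
sales.tag | max_yr
A | 90
F | 50
After ORDER BY (2 rows):
sales.tag | max_yr
F | 50
A | 90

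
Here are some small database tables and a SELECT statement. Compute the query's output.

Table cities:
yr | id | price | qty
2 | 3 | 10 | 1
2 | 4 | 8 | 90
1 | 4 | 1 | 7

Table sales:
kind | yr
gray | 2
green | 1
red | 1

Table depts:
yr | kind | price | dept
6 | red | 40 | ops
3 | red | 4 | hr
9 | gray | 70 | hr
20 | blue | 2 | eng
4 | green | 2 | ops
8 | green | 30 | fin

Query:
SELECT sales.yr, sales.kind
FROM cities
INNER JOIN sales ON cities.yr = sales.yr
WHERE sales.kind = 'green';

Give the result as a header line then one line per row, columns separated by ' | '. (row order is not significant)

After JOIN sales (4 rows):
cities.yr | cities.id | cities.price | cities.qty | sales.kind | sales.yr
2 | 3 | 10 | 1 | gray | 2
2 | 4 | 8 | 90 | gray | 2
1 | 4 | 1 | 7 | green | 1
1 | 4 | 1 | 7 | red | 1
After WHERE (1 rows):
cities.yr | cities.id | cities.price | cities.qty | sales.kind | sales.yr
1 | 4 | 1 | 7 | green | 1
After SELECT (1 rows):
sales.yr | sales.kind
1 | green

== RESULT ==
sales.yr | sales.kind
1 | green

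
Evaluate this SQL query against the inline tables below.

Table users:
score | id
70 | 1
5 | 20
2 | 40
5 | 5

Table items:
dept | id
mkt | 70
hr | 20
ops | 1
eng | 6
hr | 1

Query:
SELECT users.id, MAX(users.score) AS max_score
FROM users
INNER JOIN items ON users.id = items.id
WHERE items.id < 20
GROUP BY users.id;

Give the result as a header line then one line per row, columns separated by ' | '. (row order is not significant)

== RESULT ==
users.id | max_score
1 | 70

Derivation:
After JOIN items (3 rows):
users.score | users.id | items.dept | items.id
70 | 1 | ops | 1
70 | 1 | hr | 1
5 | 20 | hr | 20
After WHERE (2 rows):
users.score | users.id | items.dept | items.id
70 | 1 | ops | 1
70 | 1 | hr | 1
After GROUP BY (1 rows):
users.id | max_score
1 | 70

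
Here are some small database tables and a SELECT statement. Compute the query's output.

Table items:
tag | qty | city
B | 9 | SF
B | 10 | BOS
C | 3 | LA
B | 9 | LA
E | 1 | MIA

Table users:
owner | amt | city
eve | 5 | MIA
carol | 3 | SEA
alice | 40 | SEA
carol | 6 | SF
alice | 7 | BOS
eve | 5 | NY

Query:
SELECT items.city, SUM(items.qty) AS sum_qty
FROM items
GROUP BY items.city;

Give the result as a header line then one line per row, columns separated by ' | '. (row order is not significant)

After GROUP BY (4 rows):
items.city | sum_qty
SF | 9
BOS | 10
LA | 12
MIA | 1

== RESULT ==
items.city | sum_qty
SF | 9
BOS | 10
LA | 12
MIA | 1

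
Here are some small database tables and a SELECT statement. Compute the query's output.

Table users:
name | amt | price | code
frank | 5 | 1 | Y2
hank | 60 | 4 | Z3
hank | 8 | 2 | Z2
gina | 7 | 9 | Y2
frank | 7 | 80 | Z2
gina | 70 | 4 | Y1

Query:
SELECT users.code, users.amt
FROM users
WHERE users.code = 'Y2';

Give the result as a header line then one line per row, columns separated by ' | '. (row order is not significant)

After WHERE (2 rows):
users.name | users.amt | users.price | users.code
frank | 5 | 1 | Y2
gina | 7 | 9 | Y2
After SELECT (2 rows):
users.code | users.amt
Y2 | 5
Y2 | 7

== RESULT ==
users.code | users.amt
Y2 | 5
Y2 | 7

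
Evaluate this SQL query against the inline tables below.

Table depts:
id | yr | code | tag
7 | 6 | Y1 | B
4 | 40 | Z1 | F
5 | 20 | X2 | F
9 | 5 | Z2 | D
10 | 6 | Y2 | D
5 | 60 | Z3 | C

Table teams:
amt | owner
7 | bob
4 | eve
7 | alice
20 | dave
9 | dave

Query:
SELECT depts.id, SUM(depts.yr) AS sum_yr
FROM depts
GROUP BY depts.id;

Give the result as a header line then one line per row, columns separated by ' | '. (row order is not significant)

== RESULT ==
depts.id | sum_yr
7 | 6
4 | 40
5 | 80
9 | 5
10 | 6

Derivation:
After GROUP BY (5 rows):
depts.id | sum_yr
7 | 6
4 | 40
5 | 80
9 | 5
10 | 6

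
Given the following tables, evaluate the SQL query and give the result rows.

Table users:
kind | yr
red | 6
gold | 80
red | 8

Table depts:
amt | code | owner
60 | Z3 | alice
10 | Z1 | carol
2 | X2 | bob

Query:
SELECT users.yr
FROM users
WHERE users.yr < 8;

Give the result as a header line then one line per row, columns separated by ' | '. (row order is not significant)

After WHERE (1 rows):
users.kind | users.yr
red | 6
After SELECT (1 rows):
users.yr
6

== RESULT ==
users.yr
6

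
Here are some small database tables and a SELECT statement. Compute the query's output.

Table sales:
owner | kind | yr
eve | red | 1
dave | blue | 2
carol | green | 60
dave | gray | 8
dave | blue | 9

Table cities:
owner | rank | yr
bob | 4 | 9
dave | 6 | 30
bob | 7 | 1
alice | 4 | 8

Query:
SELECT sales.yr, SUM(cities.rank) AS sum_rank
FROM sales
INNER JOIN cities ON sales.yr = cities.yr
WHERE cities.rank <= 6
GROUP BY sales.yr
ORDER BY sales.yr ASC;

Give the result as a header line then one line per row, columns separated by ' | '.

After JOIN cities (3 rows):
sales.owner | sales.kind | sales.yr | cities.owner | cities.rank | cities.yr
eve | red | 1 | bob | 7 | 1
dave | gray | 8 | alice | 4 | 8
dave | blue | 9 | bob | 4 | 9
After WHERE (2 rows):
sales.owner | sales.kind | sales.yr | cities.owner | cities.rank | cities.yr
dave | gray | 8 | alice | 4 | 8
dave | blue | 9 | bob | 4 | 9
After GROUP BY (2 rows):
sales.yr | sum_rank
8 | 4
9 | 4
After ORDER BY (2 rows):
sales.yr | sum_rank
8 | 4
9 | 4

== RESULT ==
sales.yr | sum_rank
8 | 4
9 | 4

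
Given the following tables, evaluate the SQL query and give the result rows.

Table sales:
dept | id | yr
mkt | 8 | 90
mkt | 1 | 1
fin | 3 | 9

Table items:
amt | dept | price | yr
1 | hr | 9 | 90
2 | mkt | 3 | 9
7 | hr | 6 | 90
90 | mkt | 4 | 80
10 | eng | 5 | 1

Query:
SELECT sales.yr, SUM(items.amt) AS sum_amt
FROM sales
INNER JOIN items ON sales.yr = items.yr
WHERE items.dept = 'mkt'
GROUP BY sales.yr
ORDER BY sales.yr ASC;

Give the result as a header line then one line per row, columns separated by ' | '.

After JOIN items (4 rows):
sales.dept | sales.id | sales.yr | items.amt | items.dept | items.price | items.yr
mkt | 8 | 90 | 1 | hr | 9 | 90
mkt | 8 | 90 | 7 | hr | 6 | 90
mkt | 1 | 1 | 10 | eng | 5 | 1
fin | 3 | 9 | 2 | mkt | 3 | 9
After WHERE (1 rows):
sales.dept | sales.id | sales.yr | items.amt | items.dept | items.price | items.yr
fin | 3 | 9 | 2 | mkt | 3 | 9
After GROUP BY (1 rows):
sales.yr | sum_amt
9 | 2
After ORDER BY (1 rows):
sales.yr | sum_amt
9 | 2

== RESULT ==
sales.yr | sum_amt
9 | 2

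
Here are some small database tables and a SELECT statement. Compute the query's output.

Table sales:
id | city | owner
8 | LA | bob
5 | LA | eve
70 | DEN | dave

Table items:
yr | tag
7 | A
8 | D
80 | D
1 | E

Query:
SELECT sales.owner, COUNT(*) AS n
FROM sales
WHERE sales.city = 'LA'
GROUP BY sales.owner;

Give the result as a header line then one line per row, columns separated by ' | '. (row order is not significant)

== RESULT ==
sales.owner | n
bob | 1
eve | 1

Derivation:
After WHERE (2 rows):
sales.id | sales.city | sales.owner
8 | LA | bob
5 | LA | eve
After GROUP BY (2 rows):
sales.owner | n
bob | 1
eve | 1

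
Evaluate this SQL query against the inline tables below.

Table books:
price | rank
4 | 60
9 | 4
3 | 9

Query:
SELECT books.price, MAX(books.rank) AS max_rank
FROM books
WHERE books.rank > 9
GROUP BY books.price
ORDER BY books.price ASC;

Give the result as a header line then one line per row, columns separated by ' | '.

After WHERE (1 rows):
books.price | books.rank
4 | 60
After GROUP BY (1 rows):
books.price | max_rank
4 | 60
After ORDER BY (1 rows):
books.price | max_rank
4 | 60

== RESULT ==
books.price | max_rank
4 | 60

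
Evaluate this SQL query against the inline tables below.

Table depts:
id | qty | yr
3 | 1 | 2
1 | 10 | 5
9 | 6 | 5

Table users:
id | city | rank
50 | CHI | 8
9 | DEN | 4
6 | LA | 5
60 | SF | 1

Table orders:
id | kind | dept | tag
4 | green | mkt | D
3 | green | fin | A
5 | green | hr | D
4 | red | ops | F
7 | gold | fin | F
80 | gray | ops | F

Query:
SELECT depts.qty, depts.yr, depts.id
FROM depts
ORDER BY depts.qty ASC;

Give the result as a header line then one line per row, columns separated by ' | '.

After SELECT (3 rows):
depts.qty | depts.yr | depts.id
1 | 2 | 3
10 | 5 | 1
6 | 5 | 9
After ORDER BY (3 rows):
depts.qty | depts.yr | depts.id
1 | 2 | 3
6 | 5 | 9
10 | 5 | 1

== RESULT ==
depts.qty | depts.yr | depts.id
1 | 2 | 3
6 | 5 | 9
10 | 5 | 1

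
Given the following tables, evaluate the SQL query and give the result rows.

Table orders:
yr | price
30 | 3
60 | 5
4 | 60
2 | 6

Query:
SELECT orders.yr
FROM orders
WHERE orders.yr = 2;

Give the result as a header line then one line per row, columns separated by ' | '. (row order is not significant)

== RESULT ==
orders.yr
2

Derivation:
After WHERE (1 rows):
orders.yr | orders.price
2 | 6
After SELECT (1 rows):
orders.yr
2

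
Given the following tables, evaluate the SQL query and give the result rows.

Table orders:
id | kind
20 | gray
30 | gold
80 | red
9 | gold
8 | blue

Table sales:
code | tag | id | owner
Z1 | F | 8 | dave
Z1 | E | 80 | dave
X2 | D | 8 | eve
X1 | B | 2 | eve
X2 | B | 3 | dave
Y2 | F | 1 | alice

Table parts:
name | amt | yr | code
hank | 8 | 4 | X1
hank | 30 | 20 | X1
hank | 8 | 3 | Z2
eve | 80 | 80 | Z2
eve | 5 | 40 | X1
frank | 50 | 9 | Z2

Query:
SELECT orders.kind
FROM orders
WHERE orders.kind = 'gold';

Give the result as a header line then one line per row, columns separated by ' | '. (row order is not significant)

After WHERE (2 rows):
orders.id | orders.kind
30 | gold
9 | gold
After SELECT (2 rows):
orders.kind
gold
gold

== RESULT ==
orders.kind
gold
gold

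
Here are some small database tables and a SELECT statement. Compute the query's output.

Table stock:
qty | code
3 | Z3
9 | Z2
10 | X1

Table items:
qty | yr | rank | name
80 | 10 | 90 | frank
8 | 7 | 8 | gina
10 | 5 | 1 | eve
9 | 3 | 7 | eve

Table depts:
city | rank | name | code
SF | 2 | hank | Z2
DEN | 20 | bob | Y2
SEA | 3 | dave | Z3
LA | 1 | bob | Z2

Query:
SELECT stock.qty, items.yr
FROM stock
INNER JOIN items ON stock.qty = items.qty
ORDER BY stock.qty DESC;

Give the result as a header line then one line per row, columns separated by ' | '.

== RESULT ==
stock.qty | items.yr
10 | 5
9 | 3

Derivation:
After JOIN items (2 rows):
stock.qty | stock.code | items.qty | items.yr | items.rank | items.name
9 | Z2 | 9 | 3 | 7 | eve
10 | X1 | 10 | 5 | 1 | eve
After SELECT (2 rows):
stock.qty | items.yr
9 | 3
10 | 5
After ORDER BY (2 rows):
stock.qty | items.yr
10 | 5
9 | 3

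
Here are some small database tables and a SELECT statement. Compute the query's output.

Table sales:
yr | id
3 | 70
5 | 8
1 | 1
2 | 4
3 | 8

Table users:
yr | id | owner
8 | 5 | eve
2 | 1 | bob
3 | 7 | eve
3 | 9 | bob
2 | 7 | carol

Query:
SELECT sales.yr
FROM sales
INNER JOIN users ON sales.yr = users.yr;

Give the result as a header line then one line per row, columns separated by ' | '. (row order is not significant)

== RESULT ==
sales.yr
3
3
2
2
3
3

Derivation:
After JOIN users (6 rows):
sales.yr | sales.id | users.yr | users.id | users.owner
3 | 70 | 3 | 7 | eve
3 | 70 | 3 | 9 | bob
2 | 4 | 2 | 1 | bob
2 | 4 | 2 | 7 | carol
3 | 8 | 3 | 7 | eve
3 | 8 | 3 | 9 | bob
After SELECT (6 rows):
sales.yr
3
3
2
2
3
3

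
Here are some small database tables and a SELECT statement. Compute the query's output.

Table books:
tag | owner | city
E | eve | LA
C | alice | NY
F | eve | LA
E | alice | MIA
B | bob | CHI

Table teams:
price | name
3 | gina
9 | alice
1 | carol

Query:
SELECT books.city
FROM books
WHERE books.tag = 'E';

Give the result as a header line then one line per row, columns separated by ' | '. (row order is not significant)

After WHERE (2 rows):
books.tag | books.owner | books.city
E | eve | LA
E | alice | MIA
After SELECT (2 rows):
books.city
LA
MIA

== RESULT ==
books.city
LA
MIA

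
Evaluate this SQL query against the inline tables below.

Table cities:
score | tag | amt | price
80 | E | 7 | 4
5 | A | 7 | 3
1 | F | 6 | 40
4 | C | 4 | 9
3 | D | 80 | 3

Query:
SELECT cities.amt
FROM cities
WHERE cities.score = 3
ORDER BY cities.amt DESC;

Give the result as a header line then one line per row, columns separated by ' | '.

== RESULT ==
cities.amt
80

Derivation:
After WHERE (1 rows):
cities.score | cities.tag | cities.amt | cities.price
3 | D | 80 | 3
After SELECT (1 rows):
cities.amt
80
After ORDER BY (1 rows):
cities.amt
80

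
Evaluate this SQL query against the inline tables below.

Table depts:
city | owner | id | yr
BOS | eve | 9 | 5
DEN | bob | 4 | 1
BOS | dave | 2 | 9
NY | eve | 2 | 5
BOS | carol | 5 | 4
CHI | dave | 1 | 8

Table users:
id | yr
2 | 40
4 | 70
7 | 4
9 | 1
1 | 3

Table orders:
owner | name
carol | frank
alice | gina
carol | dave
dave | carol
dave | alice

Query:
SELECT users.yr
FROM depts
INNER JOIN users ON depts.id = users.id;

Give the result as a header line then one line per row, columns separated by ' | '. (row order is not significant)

== RESULT ==
users.yr
1
70
40
40
3

Derivation:
After JOIN users (5 rows):
depts.city | depts.owner | depts.id | depts.yr | users.id | users.yr
BOS | eve | 9 | 5 | 9 | 1
DEN | bob | 4 | 1 | 4 | 70
BOS | dave | 2 | 9 | 2 | 40
NY | eve | 2 | 5 | 2 | 40
CHI | dave | 1 | 8 | 1 | 3
After SELECT (5 rows):
users.yr
1
70
40
40
3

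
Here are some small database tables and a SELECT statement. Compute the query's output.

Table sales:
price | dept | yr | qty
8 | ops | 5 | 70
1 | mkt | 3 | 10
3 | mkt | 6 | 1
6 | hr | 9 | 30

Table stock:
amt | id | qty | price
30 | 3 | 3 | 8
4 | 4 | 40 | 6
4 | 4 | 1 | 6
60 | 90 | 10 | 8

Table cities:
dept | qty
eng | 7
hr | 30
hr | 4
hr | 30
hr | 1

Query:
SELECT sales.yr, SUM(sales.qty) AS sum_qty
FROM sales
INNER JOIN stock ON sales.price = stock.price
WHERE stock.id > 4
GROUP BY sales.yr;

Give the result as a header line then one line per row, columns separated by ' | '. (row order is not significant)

After JOIN stock (4 rows):
sales.price | sales.dept | sales.yr | sales.qty | stock.amt | stock.id | stock.qty | stock.price
8 | ops | 5 | 70 | 30 | 3 | 3 | 8
8 | ops | 5 | 70 | 60 | 90 | 10 | 8
6 | hr | 9 | 30 | 4 | 4 | 40 | 6
6 | hr | 9 | 30 | 4 | 4 | 1 | 6
After WHERE (1 rows):
sales.price | sales.dept | sales.yr | sales.qty | stock.amt | stock.id | stock.qty | stock.price
8 | ops | 5 | 70 | 60 | 90 | 10 | 8
After GROUP BY (1 rows):
sales.yr | sum_qty
5 | 70

== RESULT ==
sales.yr | sum_qty
5 | 70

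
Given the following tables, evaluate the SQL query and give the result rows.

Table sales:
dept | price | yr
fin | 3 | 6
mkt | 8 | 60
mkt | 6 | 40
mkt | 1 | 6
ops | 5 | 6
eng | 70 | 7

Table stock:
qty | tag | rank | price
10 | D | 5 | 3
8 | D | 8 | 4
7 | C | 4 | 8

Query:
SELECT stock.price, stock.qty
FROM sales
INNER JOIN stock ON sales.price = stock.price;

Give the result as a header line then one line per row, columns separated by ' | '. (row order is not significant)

== RESULT ==
stock.price | stock.qty
3 | 10
8 | 7

Derivation:
After JOIN stock (2 rows):
sales.dept | sales.price | sales.yr | stock.qty | stock.tag | stock.rank | stock.price
fin | 3 | 6 | 10 | D | 5 | 3
mkt | 8 | 60 | 7 | C | 4 | 8
After SELECT (2 rows):
stock.price | stock.qty
3 | 10
8 | 7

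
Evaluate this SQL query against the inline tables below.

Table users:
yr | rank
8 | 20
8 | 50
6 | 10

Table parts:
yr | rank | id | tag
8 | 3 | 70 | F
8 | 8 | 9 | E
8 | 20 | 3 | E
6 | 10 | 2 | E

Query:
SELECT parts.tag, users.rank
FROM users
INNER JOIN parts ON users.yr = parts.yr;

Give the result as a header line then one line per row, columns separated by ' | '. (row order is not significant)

After JOIN parts (7 rows):
users.yr | users.rank | parts.yr | parts.rank | parts.id | parts.tag
8 | 20 | 8 | 3 | 70 | F
8 | 20 | 8 | 8 | 9 | E
8 | 20 | 8 | 20 | 3 | E
8 | 50 | 8 | 3 | 70 | F
8 | 50 | 8 | 8 | 9 | E
8 | 50 | 8 | 20 | 3 | E
6 | 10 | 6 | 10 | 2 | E
After SELECT (7 rows):
parts.tag | users.rank
F | 20
E | 20
E | 20
F | 50
E | 50
E | 50
E | 10

== RESULT ==
parts.tag | users.rank
F | 20
E | 20
E | 20
F | 50
E | 50
E | 50
E | 10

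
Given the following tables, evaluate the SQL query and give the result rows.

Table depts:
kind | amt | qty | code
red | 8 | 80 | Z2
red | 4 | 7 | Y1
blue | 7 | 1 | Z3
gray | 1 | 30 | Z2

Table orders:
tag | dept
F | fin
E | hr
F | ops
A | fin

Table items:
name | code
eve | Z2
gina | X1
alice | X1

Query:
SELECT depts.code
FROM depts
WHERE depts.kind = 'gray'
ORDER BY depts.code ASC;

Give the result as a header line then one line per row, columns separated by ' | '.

After WHERE (1 rows):
depts.kind | depts.amt | depts.qty | depts.code
gray | 1 | 30 | Z2
After SELECT (1 rows):
depts.code
Z2
After ORDER BY (1 rows):
depts.code
Z2

== RESULT ==
depts.code
Z2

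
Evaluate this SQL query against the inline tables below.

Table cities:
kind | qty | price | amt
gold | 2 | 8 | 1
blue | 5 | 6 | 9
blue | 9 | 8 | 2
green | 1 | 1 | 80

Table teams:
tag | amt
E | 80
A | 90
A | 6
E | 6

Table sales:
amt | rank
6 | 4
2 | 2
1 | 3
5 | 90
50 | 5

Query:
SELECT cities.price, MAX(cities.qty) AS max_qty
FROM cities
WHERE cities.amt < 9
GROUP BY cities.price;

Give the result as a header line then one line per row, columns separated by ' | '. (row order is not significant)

After WHERE (2 rows):
cities.kind | cities.qty | cities.price | cities.amt
gold | 2 | 8 | 1
blue | 9 | 8 | 2
After GROUP BY (1 rows):
cities.price | max_qty
8 | 9

== RESULT ==
cities.price | max_qty
8 | 9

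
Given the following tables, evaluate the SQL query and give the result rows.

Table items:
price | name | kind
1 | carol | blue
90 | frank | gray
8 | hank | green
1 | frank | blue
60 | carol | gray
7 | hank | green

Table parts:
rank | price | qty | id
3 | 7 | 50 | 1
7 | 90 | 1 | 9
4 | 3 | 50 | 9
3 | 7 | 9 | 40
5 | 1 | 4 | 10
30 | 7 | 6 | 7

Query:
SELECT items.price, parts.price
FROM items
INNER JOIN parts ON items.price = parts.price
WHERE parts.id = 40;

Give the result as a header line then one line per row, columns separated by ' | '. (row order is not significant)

== RESULT ==
items.price | parts.price
7 | 7

Derivation:
After JOIN parts (6 rows):
items.price | items.name | items.kind | parts.rank | parts.price | parts.qty | parts.id
1 | carol | blue | 5 | 1 | 4 | 10
90 | frank | gray | 7 | 90 | 1 | 9
1 | frank | blue | 5 | 1 | 4 | 10
7 | hank | green | 3 | 7 | 50 | 1
7 | hank | green | 3 | 7 | 9 | 40
7 | hank | green | 30 | 7 | 6 | 7
After WHERE (1 rows):
items.price | items.name | items.kind | parts.rank | parts.price | parts.qty | parts.id
7 | hank | green | 3 | 7 | 9 | 40
After SELECT (1 rows):
items.price | parts.price
7 | 7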